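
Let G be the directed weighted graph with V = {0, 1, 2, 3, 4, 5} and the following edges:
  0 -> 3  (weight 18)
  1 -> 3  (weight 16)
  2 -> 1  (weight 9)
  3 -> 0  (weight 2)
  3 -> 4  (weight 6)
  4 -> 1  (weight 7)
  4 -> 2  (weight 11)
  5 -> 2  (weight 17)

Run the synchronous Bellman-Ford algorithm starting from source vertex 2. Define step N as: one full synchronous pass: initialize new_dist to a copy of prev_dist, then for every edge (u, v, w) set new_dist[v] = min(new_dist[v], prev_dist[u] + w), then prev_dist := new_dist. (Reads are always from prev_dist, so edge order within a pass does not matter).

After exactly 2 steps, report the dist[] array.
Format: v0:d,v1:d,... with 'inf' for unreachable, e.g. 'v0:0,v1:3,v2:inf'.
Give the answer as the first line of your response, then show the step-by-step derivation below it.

v0:inf,v1:9,v2:0,v3:25,v4:inf,v5:inf

step 1: dist = v0:inf,v1:9,v2:0,v3:inf,v4:inf,v5:inf
step 2: dist = v0:inf,v1:9,v2:0,v3:25,v4:inf,v5:inf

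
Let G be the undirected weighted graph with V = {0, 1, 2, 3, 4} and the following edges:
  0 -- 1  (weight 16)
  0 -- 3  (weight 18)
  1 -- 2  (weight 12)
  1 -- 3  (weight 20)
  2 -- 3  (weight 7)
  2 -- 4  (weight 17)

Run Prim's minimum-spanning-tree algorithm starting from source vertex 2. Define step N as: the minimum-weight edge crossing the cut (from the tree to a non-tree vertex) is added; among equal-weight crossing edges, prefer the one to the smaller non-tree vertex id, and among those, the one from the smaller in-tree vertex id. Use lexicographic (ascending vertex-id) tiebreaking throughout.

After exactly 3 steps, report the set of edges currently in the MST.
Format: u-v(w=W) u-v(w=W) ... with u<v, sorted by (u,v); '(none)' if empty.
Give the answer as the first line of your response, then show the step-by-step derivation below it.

0-1(w=16) 1-2(w=12) 2-3(w=7)

step 1: add edge 2-3 (w=7); MST = {2-3(w=7)}
step 2: add edge 1-2 (w=12); MST = {1-2(w=12) 2-3(w=7)}
step 3: add edge 0-1 (w=16); MST = {0-1(w=16) 1-2(w=12) 2-3(w=7)}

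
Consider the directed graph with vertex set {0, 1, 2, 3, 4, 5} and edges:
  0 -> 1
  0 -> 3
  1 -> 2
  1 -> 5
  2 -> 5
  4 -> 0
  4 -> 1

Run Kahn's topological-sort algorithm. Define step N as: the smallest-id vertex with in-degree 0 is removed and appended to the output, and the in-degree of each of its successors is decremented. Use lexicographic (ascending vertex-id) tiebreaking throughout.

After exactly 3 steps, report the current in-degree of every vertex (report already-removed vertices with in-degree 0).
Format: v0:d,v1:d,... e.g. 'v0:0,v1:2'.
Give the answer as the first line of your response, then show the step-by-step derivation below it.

v0:0,v1:0,v2:0,v3:0,v4:0,v5:1

step 1: output 4; order=[4]; indeg=(0,1,1,1,0,2)
step 2: output 0; order=[4,0]; indeg=(0,0,1,0,0,2)
step 3: output 1; order=[4,0,1]; indeg=(0,0,0,0,0,1)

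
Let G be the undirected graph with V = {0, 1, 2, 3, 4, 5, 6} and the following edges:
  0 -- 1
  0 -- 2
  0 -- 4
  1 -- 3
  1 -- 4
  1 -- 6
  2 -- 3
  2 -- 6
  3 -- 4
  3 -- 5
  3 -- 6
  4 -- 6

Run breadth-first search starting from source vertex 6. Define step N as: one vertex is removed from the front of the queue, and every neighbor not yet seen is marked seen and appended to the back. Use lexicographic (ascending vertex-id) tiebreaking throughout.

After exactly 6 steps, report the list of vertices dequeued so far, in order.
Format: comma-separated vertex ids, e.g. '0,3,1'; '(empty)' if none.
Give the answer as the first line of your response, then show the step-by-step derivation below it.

6,1,2,3,4,0

step 1: dequeue 6; queue=[1,2,3,4]; order=6
step 2: dequeue 1; queue=[2,3,4,0]; order=6,1
step 3: dequeue 2; queue=[3,4,0]; order=6,1,2
step 4: dequeue 3; queue=[4,0,5]; order=6,1,2,3
step 5: dequeue 4; queue=[0,5]; order=6,1,2,3,4
step 6: dequeue 0; queue=[5]; order=6,1,2,3,4,0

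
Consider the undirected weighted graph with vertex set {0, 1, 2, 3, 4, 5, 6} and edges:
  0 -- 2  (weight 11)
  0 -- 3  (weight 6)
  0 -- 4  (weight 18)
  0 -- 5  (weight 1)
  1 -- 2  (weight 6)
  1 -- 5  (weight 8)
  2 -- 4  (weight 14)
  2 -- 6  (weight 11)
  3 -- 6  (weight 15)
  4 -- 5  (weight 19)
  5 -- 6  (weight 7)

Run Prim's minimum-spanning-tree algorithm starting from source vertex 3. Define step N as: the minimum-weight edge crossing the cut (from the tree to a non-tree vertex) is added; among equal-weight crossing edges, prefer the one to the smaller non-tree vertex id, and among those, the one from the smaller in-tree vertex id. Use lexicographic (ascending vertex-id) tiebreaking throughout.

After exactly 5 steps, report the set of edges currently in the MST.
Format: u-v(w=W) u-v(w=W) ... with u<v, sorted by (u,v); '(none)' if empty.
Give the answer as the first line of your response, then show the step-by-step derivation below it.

0-3(w=6) 0-5(w=1) 1-2(w=6) 1-5(w=8) 5-6(w=7)

step 1: add edge 0-3 (w=6); MST = {0-3(w=6)}
step 2: add edge 0-5 (w=1); MST = {0-3(w=6) 0-5(w=1)}
step 3: add edge 5-6 (w=7); MST = {0-3(w=6) 0-5(w=1) 5-6(w=7)}
step 4: add edge 1-5 (w=8); MST = {0-3(w=6) 0-5(w=1) 1-5(w=8) 5-6(w=7)}
step 5: add edge 1-2 (w=6); MST = {0-3(w=6) 0-5(w=1) 1-2(w=6) 1-5(w=8) 5-6(w=7)}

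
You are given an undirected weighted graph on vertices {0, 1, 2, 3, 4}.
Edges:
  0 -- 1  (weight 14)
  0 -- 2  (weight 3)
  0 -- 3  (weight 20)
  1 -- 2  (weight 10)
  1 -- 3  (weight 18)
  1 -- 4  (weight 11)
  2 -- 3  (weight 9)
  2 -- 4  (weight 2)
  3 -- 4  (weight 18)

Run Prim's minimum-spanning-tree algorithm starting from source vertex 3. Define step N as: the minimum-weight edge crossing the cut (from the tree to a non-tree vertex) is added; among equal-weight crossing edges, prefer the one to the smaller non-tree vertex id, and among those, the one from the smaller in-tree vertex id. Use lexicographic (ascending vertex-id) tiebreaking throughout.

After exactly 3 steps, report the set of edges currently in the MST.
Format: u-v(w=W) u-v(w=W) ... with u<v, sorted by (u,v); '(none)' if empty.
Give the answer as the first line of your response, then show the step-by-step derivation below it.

0-2(w=3) 2-3(w=9) 2-4(w=2)

step 1: add edge 2-3 (w=9); MST = {2-3(w=9)}
step 2: add edge 2-4 (w=2); MST = {2-3(w=9) 2-4(w=2)}
step 3: add edge 0-2 (w=3); MST = {0-2(w=3) 2-3(w=9) 2-4(w=2)}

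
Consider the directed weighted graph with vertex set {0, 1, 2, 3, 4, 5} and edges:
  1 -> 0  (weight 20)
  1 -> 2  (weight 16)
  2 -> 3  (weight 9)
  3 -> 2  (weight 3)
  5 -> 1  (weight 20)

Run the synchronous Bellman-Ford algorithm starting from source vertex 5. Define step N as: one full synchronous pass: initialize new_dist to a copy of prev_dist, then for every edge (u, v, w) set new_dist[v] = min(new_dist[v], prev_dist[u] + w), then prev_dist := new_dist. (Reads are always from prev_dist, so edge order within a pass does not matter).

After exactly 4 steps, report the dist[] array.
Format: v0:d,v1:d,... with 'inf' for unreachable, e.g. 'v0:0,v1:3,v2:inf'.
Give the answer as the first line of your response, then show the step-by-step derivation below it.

v0:40,v1:20,v2:36,v3:45,v4:inf,v5:0

step 1: dist = v0:inf,v1:20,v2:inf,v3:inf,v4:inf,v5:0
step 2: dist = v0:40,v1:20,v2:36,v3:inf,v4:inf,v5:0
step 3: dist = v0:40,v1:20,v2:36,v3:45,v4:inf,v5:0
step 4: dist = v0:40,v1:20,v2:36,v3:45,v4:inf,v5:0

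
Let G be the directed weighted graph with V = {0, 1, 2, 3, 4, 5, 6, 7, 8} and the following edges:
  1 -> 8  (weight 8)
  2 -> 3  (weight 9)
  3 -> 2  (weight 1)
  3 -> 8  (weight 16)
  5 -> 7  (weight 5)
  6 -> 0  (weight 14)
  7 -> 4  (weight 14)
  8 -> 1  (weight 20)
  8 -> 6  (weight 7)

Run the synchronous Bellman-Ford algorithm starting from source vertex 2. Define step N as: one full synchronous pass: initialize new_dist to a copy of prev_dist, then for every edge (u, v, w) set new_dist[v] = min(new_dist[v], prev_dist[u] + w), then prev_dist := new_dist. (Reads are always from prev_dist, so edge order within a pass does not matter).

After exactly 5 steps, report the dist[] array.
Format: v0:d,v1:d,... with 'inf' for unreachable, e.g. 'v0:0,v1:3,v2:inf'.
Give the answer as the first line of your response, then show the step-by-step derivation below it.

v0:46,v1:45,v2:0,v3:9,v4:inf,v5:inf,v6:32,v7:inf,v8:25

step 1: dist = v0:inf,v1:inf,v2:0,v3:9,v4:inf,v5:inf,v6:inf,v7:inf,v8:inf
step 2: dist = v0:inf,v1:inf,v2:0,v3:9,v4:inf,v5:inf,v6:inf,v7:inf,v8:25
step 3: dist = v0:inf,v1:45,v2:0,v3:9,v4:inf,v5:inf,v6:32,v7:inf,v8:25
step 4: dist = v0:46,v1:45,v2:0,v3:9,v4:inf,v5:inf,v6:32,v7:inf,v8:25
step 5: dist = v0:46,v1:45,v2:0,v3:9,v4:inf,v5:inf,v6:32,v7:inf,v8:25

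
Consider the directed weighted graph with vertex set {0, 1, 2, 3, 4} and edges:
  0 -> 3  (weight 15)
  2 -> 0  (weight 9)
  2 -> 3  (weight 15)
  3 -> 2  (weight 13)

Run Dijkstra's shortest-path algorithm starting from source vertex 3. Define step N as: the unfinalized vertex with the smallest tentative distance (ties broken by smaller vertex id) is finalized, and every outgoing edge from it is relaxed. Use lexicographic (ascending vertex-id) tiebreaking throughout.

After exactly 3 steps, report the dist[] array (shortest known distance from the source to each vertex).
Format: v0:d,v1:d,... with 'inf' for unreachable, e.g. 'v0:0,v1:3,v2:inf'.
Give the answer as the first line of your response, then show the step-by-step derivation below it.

v0:22,v1:inf,v2:13,v3:0,v4:inf

step 1: dist = v0:inf,v1:inf,v2:13,v3:0,v4:inf
step 2: dist = v0:22,v1:inf,v2:13,v3:0,v4:inf
step 3: dist = v0:22,v1:inf,v2:13,v3:0,v4:inf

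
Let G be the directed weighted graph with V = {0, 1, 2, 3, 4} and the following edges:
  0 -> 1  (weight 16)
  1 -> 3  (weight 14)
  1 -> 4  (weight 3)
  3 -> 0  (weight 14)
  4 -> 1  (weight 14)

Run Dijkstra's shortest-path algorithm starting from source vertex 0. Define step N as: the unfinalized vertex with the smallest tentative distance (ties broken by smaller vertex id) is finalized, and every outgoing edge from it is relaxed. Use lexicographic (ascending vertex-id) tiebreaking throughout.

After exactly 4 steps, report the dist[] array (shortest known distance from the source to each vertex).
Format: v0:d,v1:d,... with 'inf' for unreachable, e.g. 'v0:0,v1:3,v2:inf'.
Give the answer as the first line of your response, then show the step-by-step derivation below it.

v0:0,v1:16,v2:inf,v3:30,v4:19

step 1: dist = v0:0,v1:16,v2:inf,v3:inf,v4:inf
step 2: dist = v0:0,v1:16,v2:inf,v3:30,v4:19
step 3: dist = v0:0,v1:16,v2:inf,v3:30,v4:19
step 4: dist = v0:0,v1:16,v2:inf,v3:30,v4:19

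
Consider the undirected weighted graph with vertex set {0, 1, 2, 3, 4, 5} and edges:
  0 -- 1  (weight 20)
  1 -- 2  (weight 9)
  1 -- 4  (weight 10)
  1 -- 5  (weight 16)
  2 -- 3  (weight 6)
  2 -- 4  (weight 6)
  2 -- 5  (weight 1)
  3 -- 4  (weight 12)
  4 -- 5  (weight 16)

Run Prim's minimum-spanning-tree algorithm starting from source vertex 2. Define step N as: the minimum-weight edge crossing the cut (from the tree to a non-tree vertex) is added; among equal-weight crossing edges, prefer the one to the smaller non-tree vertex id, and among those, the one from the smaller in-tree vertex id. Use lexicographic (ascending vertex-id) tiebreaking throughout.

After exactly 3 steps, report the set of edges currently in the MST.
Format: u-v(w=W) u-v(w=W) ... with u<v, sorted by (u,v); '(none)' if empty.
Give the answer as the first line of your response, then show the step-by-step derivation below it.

2-3(w=6) 2-4(w=6) 2-5(w=1)

step 1: add edge 2-5 (w=1); MST = {2-5(w=1)}
step 2: add edge 2-3 (w=6); MST = {2-3(w=6) 2-5(w=1)}
step 3: add edge 2-4 (w=6); MST = {2-3(w=6) 2-4(w=6) 2-5(w=1)}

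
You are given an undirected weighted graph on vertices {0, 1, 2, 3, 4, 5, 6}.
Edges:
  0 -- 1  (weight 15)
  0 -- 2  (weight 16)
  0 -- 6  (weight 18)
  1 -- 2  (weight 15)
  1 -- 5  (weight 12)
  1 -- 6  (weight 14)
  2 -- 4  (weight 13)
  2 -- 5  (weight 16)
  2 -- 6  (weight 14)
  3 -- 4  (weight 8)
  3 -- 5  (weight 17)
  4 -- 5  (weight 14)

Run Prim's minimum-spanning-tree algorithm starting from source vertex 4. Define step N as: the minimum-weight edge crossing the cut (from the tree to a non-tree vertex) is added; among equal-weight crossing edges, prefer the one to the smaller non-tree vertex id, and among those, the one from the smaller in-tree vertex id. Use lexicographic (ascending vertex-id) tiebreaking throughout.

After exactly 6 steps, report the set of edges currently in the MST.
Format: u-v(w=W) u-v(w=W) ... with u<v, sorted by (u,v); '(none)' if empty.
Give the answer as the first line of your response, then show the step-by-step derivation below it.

0-1(w=15) 1-5(w=12) 1-6(w=14) 2-4(w=13) 3-4(w=8) 4-5(w=14)

step 1: add edge 3-4 (w=8); MST = {3-4(w=8)}
step 2: add edge 2-4 (w=13); MST = {2-4(w=13) 3-4(w=8)}
step 3: add edge 4-5 (w=14); MST = {2-4(w=13) 3-4(w=8) 4-5(w=14)}
step 4: add edge 1-5 (w=12); MST = {1-5(w=12) 2-4(w=13) 3-4(w=8) 4-5(w=14)}
step 5: add edge 1-6 (w=14); MST = {1-5(w=12) 1-6(w=14) 2-4(w=13) 3-4(w=8) 4-5(w=14)}
step 6: add edge 0-1 (w=15); MST = {0-1(w=15) 1-5(w=12) 1-6(w=14) 2-4(w=13) 3-4(w=8) 4-5(w=14)}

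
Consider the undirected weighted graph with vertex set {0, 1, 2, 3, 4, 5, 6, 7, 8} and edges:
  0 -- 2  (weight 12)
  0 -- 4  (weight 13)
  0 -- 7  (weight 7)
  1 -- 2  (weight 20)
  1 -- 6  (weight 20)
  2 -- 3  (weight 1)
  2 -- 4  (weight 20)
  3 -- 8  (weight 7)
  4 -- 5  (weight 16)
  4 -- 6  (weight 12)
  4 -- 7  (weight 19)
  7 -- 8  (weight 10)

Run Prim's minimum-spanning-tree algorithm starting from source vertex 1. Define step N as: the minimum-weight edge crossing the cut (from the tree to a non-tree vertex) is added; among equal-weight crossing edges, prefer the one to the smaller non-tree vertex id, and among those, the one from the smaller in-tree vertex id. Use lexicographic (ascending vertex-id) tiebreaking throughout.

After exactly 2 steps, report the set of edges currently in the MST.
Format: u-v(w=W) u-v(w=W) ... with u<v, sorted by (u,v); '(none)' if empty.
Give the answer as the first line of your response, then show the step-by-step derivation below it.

1-2(w=20) 2-3(w=1)

step 1: add edge 1-2 (w=20); MST = {1-2(w=20)}
step 2: add edge 2-3 (w=1); MST = {1-2(w=20) 2-3(w=1)}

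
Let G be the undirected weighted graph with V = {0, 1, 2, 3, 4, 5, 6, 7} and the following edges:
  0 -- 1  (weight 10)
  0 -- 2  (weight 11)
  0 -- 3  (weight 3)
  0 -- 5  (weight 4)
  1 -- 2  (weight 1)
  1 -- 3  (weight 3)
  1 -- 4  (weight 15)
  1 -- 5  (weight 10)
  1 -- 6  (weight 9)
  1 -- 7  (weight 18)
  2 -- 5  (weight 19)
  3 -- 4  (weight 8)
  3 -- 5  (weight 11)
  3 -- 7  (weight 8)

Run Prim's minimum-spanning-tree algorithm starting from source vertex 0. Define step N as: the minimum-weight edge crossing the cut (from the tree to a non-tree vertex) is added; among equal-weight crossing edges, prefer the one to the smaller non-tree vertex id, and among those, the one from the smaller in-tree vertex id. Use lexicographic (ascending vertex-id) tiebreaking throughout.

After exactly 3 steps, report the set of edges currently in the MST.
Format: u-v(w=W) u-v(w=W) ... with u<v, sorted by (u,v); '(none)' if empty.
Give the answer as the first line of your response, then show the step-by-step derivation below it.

0-3(w=3) 1-2(w=1) 1-3(w=3)

step 1: add edge 0-3 (w=3); MST = {0-3(w=3)}
step 2: add edge 1-3 (w=3); MST = {0-3(w=3) 1-3(w=3)}
step 3: add edge 1-2 (w=1); MST = {0-3(w=3) 1-2(w=1) 1-3(w=3)}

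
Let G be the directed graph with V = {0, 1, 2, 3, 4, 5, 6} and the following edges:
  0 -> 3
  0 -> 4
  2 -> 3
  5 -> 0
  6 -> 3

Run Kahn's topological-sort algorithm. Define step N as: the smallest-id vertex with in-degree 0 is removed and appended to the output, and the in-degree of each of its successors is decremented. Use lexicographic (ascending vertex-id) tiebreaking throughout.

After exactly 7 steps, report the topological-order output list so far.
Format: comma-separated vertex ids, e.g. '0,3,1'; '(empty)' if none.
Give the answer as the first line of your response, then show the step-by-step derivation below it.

1,2,5,0,4,6,3

step 1: output 1; order=[1]; indeg=(1,0,0,3,1,0,0)
step 2: output 2; order=[1,2]; indeg=(1,0,0,2,1,0,0)
step 3: output 5; order=[1,2,5]; indeg=(0,0,0,2,1,0,0)
step 4: output 0; order=[1,2,5,0]; indeg=(0,0,0,1,0,0,0)
step 5: output 4; order=[1,2,5,0,4]; indeg=(0,0,0,1,0,0,0)
step 6: output 6; order=[1,2,5,0,4,6]; indeg=(0,0,0,0,0,0,0)
step 7: output 3; order=[1,2,5,0,4,6,3]; indeg=(0,0,0,0,0,0,0)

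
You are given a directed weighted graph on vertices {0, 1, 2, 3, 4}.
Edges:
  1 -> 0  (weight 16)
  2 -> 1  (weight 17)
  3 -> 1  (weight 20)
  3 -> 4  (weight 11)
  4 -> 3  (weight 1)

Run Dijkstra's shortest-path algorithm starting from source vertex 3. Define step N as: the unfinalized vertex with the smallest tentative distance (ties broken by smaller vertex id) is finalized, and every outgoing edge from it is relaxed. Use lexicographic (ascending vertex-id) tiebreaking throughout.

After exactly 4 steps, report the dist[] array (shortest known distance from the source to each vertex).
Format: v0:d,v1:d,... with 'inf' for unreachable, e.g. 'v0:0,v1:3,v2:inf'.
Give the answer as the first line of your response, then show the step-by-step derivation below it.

v0:36,v1:20,v2:inf,v3:0,v4:11

step 1: dist = v0:inf,v1:20,v2:inf,v3:0,v4:11
step 2: dist = v0:inf,v1:20,v2:inf,v3:0,v4:11
step 3: dist = v0:36,v1:20,v2:inf,v3:0,v4:11
step 4: dist = v0:36,v1:20,v2:inf,v3:0,v4:11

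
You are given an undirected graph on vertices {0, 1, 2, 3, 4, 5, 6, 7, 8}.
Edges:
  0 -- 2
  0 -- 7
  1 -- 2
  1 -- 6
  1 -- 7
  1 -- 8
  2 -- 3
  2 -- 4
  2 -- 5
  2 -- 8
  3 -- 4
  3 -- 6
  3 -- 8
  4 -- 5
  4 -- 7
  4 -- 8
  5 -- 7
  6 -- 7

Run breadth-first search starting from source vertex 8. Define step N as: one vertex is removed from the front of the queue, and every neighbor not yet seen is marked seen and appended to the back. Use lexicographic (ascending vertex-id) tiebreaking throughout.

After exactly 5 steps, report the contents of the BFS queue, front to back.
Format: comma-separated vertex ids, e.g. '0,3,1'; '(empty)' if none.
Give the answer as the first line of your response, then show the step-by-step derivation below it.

6,7,0,5

step 1: dequeue 8; queue=[1,2,3,4]; order=8
step 2: dequeue 1; queue=[2,3,4,6,7]; order=8,1
step 3: dequeue 2; queue=[3,4,6,7,0,5]; order=8,1,2
step 4: dequeue 3; queue=[4,6,7,0,5]; order=8,1,2,3
step 5: dequeue 4; queue=[6,7,0,5]; order=8,1,2,3,4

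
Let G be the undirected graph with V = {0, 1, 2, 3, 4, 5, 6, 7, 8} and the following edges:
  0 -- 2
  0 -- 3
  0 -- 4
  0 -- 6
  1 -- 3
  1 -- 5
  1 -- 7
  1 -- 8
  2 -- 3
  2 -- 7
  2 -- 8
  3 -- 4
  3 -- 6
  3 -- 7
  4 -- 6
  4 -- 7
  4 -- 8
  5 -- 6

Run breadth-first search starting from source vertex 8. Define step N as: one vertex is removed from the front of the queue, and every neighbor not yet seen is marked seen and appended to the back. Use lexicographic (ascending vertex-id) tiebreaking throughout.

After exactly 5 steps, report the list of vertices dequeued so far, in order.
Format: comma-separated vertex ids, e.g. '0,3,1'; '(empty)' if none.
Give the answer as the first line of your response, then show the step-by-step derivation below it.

8,1,2,4,3

step 1: dequeue 8; queue=[1,2,4]; order=8
step 2: dequeue 1; queue=[2,4,3,5,7]; order=8,1
step 3: dequeue 2; queue=[4,3,5,7,0]; order=8,1,2
step 4: dequeue 4; queue=[3,5,7,0,6]; order=8,1,2,4
step 5: dequeue 3; queue=[5,7,0,6]; order=8,1,2,4,3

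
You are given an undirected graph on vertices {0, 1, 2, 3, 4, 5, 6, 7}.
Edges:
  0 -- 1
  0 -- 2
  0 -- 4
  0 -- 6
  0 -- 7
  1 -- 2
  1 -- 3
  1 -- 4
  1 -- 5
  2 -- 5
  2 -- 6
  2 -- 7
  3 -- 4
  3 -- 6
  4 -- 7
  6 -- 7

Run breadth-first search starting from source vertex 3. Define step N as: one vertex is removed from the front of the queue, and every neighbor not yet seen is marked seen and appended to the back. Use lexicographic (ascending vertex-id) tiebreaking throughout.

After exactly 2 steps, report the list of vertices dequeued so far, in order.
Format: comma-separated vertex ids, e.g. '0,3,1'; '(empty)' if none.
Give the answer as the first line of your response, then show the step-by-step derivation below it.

3,1

step 1: dequeue 3; queue=[1,4,6]; order=3
step 2: dequeue 1; queue=[4,6,0,2,5]; order=3,1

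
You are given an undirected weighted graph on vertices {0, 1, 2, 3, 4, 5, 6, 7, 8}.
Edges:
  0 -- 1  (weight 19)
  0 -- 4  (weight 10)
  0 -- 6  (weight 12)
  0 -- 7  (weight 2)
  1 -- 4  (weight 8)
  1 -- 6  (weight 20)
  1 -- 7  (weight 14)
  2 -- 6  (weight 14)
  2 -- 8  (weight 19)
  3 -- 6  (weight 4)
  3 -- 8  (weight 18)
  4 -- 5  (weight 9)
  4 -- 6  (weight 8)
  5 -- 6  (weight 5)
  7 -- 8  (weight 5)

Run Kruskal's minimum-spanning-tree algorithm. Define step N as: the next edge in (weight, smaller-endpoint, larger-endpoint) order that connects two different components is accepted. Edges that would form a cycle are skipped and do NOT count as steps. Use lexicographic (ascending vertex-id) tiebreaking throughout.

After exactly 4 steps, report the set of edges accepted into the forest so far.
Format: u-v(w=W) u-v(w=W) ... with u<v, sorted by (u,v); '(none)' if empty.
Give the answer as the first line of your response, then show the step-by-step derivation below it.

0-7(w=2) 3-6(w=4) 5-6(w=5) 7-8(w=5)

step 1: add edge 0-7 (w=2); MST = {0-7(w=2)}
step 2: add edge 3-6 (w=4); MST = {0-7(w=2) 3-6(w=4)}
step 3: add edge 5-6 (w=5); MST = {0-7(w=2) 3-6(w=4) 5-6(w=5)}
step 4: add edge 7-8 (w=5); MST = {0-7(w=2) 3-6(w=4) 5-6(w=5) 7-8(w=5)}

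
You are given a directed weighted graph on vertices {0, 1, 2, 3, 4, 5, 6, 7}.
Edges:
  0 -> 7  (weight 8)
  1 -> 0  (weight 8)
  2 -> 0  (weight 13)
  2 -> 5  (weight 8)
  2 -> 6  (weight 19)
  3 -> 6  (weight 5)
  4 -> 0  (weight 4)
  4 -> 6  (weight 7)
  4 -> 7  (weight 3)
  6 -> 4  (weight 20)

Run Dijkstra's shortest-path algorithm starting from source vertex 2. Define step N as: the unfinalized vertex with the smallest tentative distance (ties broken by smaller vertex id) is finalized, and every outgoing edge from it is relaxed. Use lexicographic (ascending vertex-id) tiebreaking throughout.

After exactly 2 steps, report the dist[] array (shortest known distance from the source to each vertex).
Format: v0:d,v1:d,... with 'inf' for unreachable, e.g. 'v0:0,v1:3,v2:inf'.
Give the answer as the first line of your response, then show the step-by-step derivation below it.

v0:13,v1:inf,v2:0,v3:inf,v4:inf,v5:8,v6:19,v7:inf

step 1: dist = v0:13,v1:inf,v2:0,v3:inf,v4:inf,v5:8,v6:19,v7:inf
step 2: dist = v0:13,v1:inf,v2:0,v3:inf,v4:inf,v5:8,v6:19,v7:inf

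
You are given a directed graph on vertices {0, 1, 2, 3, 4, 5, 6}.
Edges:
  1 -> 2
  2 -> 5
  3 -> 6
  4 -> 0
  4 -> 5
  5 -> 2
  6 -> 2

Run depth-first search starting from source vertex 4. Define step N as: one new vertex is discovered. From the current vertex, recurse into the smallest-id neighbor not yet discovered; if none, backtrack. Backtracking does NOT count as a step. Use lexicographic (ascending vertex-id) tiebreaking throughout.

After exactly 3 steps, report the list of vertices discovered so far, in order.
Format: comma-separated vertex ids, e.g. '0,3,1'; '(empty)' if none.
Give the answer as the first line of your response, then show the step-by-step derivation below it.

4,0,5

step 1: discover 4; path=4; order=4
step 2: discover 0; path=4>0; order=4,0
step 3: discover 5; path=4>5; order=4,0,5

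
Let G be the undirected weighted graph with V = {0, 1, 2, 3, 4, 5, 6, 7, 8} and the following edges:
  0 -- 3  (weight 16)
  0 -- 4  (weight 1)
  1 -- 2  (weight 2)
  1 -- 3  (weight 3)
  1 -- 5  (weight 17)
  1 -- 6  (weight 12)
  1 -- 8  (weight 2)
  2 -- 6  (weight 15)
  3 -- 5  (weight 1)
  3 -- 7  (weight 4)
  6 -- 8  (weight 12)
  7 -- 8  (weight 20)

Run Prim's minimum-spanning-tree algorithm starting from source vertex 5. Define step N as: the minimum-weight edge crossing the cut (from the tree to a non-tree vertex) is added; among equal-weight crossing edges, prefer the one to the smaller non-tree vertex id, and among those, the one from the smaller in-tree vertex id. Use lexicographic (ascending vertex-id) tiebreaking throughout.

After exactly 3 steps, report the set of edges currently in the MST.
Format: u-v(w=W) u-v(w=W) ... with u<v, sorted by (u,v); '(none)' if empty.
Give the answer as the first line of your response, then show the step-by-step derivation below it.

1-2(w=2) 1-3(w=3) 3-5(w=1)

step 1: add edge 3-5 (w=1); MST = {3-5(w=1)}
step 2: add edge 1-3 (w=3); MST = {1-3(w=3) 3-5(w=1)}
step 3: add edge 1-2 (w=2); MST = {1-2(w=2) 1-3(w=3) 3-5(w=1)}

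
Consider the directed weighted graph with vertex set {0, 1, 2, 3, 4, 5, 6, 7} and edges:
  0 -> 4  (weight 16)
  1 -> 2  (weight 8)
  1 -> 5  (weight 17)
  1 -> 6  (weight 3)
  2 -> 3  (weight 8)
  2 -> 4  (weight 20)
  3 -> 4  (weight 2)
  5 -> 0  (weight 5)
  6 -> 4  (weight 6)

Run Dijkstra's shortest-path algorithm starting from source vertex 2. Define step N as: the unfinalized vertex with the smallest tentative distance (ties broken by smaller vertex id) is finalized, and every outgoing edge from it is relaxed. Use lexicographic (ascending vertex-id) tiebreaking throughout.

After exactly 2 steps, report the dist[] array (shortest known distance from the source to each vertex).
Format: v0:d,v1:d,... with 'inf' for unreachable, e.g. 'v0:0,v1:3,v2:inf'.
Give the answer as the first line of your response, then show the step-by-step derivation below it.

v0:inf,v1:inf,v2:0,v3:8,v4:10,v5:inf,v6:inf,v7:inf

step 1: dist = v0:inf,v1:inf,v2:0,v3:8,v4:20,v5:inf,v6:inf,v7:inf
step 2: dist = v0:inf,v1:inf,v2:0,v3:8,v4:10,v5:inf,v6:inf,v7:inf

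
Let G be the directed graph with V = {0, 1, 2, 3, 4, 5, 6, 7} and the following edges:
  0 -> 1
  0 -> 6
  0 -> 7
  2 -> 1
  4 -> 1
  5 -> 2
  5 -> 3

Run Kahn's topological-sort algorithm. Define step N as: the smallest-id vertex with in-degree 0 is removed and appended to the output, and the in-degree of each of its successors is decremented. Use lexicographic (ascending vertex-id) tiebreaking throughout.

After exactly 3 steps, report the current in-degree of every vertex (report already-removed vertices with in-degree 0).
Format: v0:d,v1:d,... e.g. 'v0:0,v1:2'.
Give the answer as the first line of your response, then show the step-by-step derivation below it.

v0:0,v1:1,v2:0,v3:0,v4:0,v5:0,v6:0,v7:0

step 1: output 0; order=[0]; indeg=(0,2,1,1,0,0,0,0)
step 2: output 4; order=[0,4]; indeg=(0,1,1,1,0,0,0,0)
step 3: output 5; order=[0,4,5]; indeg=(0,1,0,0,0,0,0,0)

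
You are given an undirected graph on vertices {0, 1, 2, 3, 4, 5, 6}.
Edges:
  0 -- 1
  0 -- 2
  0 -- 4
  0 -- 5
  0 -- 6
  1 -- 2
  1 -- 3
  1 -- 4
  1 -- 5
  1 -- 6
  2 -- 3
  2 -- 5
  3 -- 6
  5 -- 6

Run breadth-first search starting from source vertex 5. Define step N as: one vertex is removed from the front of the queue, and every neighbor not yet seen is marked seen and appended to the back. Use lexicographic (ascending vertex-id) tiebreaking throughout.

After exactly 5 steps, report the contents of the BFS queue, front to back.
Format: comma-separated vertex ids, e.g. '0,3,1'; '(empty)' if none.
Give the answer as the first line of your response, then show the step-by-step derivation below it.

4,3

step 1: dequeue 5; queue=[0,1,2,6]; order=5
step 2: dequeue 0; queue=[1,2,6,4]; order=5,0
step 3: dequeue 1; queue=[2,6,4,3]; order=5,0,1
step 4: dequeue 2; queue=[6,4,3]; order=5,0,1,2
step 5: dequeue 6; queue=[4,3]; order=5,0,1,2,6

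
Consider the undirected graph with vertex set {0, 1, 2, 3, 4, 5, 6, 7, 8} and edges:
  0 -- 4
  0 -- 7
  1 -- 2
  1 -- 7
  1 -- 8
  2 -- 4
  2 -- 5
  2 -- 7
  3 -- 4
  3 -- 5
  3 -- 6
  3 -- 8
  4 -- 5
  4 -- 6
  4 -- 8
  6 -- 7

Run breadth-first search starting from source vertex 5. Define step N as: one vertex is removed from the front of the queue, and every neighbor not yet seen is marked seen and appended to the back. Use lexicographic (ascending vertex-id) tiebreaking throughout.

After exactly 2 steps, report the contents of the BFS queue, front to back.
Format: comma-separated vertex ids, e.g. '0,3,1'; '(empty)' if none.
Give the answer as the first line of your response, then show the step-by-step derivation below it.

3,4,1,7

step 1: dequeue 5; queue=[2,3,4]; order=5
step 2: dequeue 2; queue=[3,4,1,7]; order=5,2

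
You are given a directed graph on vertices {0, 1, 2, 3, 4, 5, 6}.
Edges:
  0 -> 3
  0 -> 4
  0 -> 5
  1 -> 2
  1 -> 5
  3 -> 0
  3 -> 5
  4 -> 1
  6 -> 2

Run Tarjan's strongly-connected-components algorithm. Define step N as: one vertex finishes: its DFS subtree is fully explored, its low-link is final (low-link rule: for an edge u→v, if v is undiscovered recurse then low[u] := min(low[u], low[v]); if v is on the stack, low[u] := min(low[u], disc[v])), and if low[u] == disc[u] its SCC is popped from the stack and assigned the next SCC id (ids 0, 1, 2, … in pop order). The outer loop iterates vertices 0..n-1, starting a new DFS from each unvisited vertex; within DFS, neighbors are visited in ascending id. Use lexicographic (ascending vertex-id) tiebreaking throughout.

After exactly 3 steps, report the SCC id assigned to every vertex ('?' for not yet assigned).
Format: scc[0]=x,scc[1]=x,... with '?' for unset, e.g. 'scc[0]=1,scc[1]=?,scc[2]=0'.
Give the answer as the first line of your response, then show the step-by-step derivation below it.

scc[0]=?,scc[1]=?,scc[2]=1,scc[3]=?,scc[4]=?,scc[5]=0,scc[6]=?

step 1: low=(low[0]=0,low[1]=?,low[2]=?,low[3]=0,low[4]=?,low[5]=2,low[6]=?); scc=(scc[0]=?,scc[1]=?,scc[2]=?,scc[3]=?,scc[4]=?,scc[5]=0,scc[6]=?)
step 2: low=(low[0]=0,low[1]=?,low[2]=?,low[3]=0,low[4]=?,low[5]=2,low[6]=?); scc=(scc[0]=?,scc[1]=?,scc[2]=?,scc[3]=?,scc[4]=?,scc[5]=0,scc[6]=?)
step 3: low=(low[0]=0,low[1]=4,low[2]=5,low[3]=0,low[4]=3,low[5]=2,low[6]=?); scc=(scc[0]=?,scc[1]=?,scc[2]=1,scc[3]=?,scc[4]=?,scc[5]=0,scc[6]=?)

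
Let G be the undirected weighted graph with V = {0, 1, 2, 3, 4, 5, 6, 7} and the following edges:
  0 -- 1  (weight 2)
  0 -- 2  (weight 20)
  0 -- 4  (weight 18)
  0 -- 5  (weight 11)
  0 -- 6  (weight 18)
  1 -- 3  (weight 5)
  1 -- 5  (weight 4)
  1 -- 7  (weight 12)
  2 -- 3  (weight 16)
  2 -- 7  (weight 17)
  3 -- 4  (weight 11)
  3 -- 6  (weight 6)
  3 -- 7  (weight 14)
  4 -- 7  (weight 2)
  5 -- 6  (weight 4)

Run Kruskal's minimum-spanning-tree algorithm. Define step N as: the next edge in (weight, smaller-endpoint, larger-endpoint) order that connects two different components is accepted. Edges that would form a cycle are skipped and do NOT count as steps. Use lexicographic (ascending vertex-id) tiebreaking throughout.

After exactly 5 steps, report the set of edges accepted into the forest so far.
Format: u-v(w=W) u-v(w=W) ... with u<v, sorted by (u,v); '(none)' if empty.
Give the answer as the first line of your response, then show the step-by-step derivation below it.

0-1(w=2) 1-3(w=5) 1-5(w=4) 4-7(w=2) 5-6(w=4)

step 1: add edge 0-1 (w=2); MST = {0-1(w=2)}
step 2: add edge 4-7 (w=2); MST = {0-1(w=2) 4-7(w=2)}
step 3: add edge 1-5 (w=4); MST = {0-1(w=2) 1-5(w=4) 4-7(w=2)}
step 4: add edge 5-6 (w=4); MST = {0-1(w=2) 1-5(w=4) 4-7(w=2) 5-6(w=4)}
step 5: add edge 1-3 (w=5); MST = {0-1(w=2) 1-3(w=5) 1-5(w=4) 4-7(w=2) 5-6(w=4)}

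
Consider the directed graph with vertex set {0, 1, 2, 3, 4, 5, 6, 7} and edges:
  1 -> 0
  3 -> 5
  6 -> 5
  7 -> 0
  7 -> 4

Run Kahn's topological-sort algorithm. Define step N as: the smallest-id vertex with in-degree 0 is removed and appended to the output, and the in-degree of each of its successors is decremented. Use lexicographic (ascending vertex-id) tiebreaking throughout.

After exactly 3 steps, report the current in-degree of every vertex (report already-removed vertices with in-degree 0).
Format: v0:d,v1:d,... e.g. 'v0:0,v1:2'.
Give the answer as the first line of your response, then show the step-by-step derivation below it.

v0:1,v1:0,v2:0,v3:0,v4:1,v5:1,v6:0,v7:0

step 1: output 1; order=[1]; indeg=(1,0,0,0,1,2,0,0)
step 2: output 2; order=[1,2]; indeg=(1,0,0,0,1,2,0,0)
step 3: output 3; order=[1,2,3]; indeg=(1,0,0,0,1,1,0,0)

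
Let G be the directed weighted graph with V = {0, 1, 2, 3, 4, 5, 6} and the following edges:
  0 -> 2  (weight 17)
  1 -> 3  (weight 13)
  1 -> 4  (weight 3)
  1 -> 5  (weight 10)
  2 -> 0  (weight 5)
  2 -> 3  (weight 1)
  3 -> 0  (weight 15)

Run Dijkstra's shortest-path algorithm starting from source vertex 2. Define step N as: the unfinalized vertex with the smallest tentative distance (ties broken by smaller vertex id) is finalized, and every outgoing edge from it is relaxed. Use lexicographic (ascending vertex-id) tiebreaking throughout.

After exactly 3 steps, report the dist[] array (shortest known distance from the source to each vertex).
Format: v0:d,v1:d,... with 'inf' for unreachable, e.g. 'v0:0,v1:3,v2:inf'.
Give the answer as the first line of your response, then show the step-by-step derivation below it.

v0:5,v1:inf,v2:0,v3:1,v4:inf,v5:inf,v6:inf

step 1: dist = v0:5,v1:inf,v2:0,v3:1,v4:inf,v5:inf,v6:inf
step 2: dist = v0:5,v1:inf,v2:0,v3:1,v4:inf,v5:inf,v6:inf
step 3: dist = v0:5,v1:inf,v2:0,v3:1,v4:inf,v5:inf,v6:inf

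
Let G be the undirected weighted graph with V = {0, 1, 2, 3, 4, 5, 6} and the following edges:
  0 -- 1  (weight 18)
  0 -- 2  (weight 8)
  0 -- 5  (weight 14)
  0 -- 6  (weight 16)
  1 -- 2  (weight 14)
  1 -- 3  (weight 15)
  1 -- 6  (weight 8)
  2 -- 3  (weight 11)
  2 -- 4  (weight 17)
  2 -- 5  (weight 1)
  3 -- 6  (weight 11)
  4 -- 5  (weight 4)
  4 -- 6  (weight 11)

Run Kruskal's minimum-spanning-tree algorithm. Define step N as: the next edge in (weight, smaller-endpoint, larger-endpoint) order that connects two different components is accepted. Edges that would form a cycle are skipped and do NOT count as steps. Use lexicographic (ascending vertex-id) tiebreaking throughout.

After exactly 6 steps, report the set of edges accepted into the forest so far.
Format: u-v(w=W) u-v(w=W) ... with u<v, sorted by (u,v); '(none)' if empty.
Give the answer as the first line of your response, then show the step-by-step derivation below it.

0-2(w=8) 1-6(w=8) 2-3(w=11) 2-5(w=1) 3-6(w=11) 4-5(w=4)

step 1: add edge 2-5 (w=1); MST = {2-5(w=1)}
step 2: add edge 4-5 (w=4); MST = {2-5(w=1) 4-5(w=4)}
step 3: add edge 0-2 (w=8); MST = {0-2(w=8) 2-5(w=1) 4-5(w=4)}
step 4: add edge 1-6 (w=8); MST = {0-2(w=8) 1-6(w=8) 2-5(w=1) 4-5(w=4)}
step 5: add edge 2-3 (w=11); MST = {0-2(w=8) 1-6(w=8) 2-3(w=11) 2-5(w=1) 4-5(w=4)}
step 6: add edge 3-6 (w=11); MST = {0-2(w=8) 1-6(w=8) 2-3(w=11) 2-5(w=1) 3-6(w=11) 4-5(w=4)}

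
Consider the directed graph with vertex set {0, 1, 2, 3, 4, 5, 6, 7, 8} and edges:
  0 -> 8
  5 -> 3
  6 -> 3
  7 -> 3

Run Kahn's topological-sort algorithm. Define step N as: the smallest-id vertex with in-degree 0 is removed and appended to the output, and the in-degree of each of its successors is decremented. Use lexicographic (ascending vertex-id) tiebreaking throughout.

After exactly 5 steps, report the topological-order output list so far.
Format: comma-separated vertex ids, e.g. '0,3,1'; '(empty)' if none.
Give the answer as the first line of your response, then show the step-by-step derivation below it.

0,1,2,4,5

step 1: output 0; order=[0]; indeg=(0,0,0,3,0,0,0,0,0)
step 2: output 1; order=[0,1]; indeg=(0,0,0,3,0,0,0,0,0)
step 3: output 2; order=[0,1,2]; indeg=(0,0,0,3,0,0,0,0,0)
step 4: output 4; order=[0,1,2,4]; indeg=(0,0,0,3,0,0,0,0,0)
step 5: output 5; order=[0,1,2,4,5]; indeg=(0,0,0,2,0,0,0,0,0)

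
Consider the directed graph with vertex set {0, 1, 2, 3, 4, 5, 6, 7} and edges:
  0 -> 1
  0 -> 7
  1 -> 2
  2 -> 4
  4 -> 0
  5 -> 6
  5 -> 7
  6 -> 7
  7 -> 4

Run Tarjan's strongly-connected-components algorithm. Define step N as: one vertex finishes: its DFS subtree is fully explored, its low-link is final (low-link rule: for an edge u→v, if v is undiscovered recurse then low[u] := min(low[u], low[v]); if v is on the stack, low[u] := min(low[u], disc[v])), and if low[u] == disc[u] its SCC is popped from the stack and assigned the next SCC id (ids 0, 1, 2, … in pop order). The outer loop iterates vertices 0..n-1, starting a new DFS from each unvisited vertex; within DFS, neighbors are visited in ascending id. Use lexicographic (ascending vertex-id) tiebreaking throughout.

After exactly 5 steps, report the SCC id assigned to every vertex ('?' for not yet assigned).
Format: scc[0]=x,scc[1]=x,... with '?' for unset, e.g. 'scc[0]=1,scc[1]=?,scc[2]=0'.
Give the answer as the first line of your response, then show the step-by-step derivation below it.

scc[0]=0,scc[1]=0,scc[2]=0,scc[3]=?,scc[4]=0,scc[5]=?,scc[6]=?,scc[7]=0

step 1: low=(low[0]=0,low[1]=1,low[2]=2,low[3]=?,low[4]=0,low[5]=?,low[6]=?,low[7]=?); scc=(scc[0]=?,scc[1]=?,scc[2]=?,scc[3]=?,scc[4]=?,scc[5]=?,scc[6]=?,scc[7]=?)
step 2: low=(low[0]=0,low[1]=1,low[2]=0,low[3]=?,low[4]=0,low[5]=?,low[6]=?,low[7]=?); scc=(scc[0]=?,scc[1]=?,scc[2]=?,scc[3]=?,scc[4]=?,scc[5]=?,scc[6]=?,scc[7]=?)
step 3: low=(low[0]=0,low[1]=0,low[2]=0,low[3]=?,low[4]=0,low[5]=?,low[6]=?,low[7]=?); scc=(scc[0]=?,scc[1]=?,scc[2]=?,scc[3]=?,scc[4]=?,scc[5]=?,scc[6]=?,scc[7]=?)
step 4: low=(low[0]=0,low[1]=0,low[2]=0,low[3]=?,low[4]=0,low[5]=?,low[6]=?,low[7]=3); scc=(scc[0]=?,scc[1]=?,scc[2]=?,scc[3]=?,scc[4]=?,scc[5]=?,scc[6]=?,scc[7]=?)
step 5: low=(low[0]=0,low[1]=0,low[2]=0,low[3]=?,low[4]=0,low[5]=?,low[6]=?,low[7]=3); scc=(scc[0]=0,scc[1]=0,scc[2]=0,scc[3]=?,scc[4]=0,scc[5]=?,scc[6]=?,scc[7]=0)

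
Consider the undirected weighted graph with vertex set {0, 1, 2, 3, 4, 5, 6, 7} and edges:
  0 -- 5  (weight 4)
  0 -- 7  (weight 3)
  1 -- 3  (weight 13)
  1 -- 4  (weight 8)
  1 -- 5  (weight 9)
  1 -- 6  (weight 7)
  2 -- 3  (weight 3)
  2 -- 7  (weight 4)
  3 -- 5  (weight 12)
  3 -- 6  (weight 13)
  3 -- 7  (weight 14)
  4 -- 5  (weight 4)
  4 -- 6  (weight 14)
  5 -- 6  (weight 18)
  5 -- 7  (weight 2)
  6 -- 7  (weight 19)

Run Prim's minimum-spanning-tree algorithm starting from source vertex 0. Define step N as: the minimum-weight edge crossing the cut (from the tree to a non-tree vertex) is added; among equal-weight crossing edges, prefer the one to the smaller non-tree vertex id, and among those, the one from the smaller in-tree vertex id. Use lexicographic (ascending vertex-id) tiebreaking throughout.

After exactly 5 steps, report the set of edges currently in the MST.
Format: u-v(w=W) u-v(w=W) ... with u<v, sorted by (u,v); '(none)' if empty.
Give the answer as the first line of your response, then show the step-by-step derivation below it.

0-7(w=3) 2-3(w=3) 2-7(w=4) 4-5(w=4) 5-7(w=2)

step 1: add edge 0-7 (w=3); MST = {0-7(w=3)}
step 2: add edge 5-7 (w=2); MST = {0-7(w=3) 5-7(w=2)}
step 3: add edge 2-7 (w=4); MST = {0-7(w=3) 2-7(w=4) 5-7(w=2)}
step 4: add edge 2-3 (w=3); MST = {0-7(w=3) 2-3(w=3) 2-7(w=4) 5-7(w=2)}
step 5: add edge 4-5 (w=4); MST = {0-7(w=3) 2-3(w=3) 2-7(w=4) 4-5(w=4) 5-7(w=2)}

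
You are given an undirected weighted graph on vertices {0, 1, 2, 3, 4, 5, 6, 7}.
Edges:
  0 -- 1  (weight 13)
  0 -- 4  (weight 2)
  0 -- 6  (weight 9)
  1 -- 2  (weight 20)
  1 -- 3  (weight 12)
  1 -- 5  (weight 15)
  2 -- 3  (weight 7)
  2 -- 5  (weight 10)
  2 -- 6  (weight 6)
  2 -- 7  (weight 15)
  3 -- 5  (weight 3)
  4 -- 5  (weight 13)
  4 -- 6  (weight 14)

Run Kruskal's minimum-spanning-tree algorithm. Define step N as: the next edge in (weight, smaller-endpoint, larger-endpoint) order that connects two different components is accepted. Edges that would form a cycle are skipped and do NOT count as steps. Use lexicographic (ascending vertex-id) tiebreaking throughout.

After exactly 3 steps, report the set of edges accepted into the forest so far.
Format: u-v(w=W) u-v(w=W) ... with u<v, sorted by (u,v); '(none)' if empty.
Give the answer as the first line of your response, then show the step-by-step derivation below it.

0-4(w=2) 2-6(w=6) 3-5(w=3)

step 1: add edge 0-4 (w=2); MST = {0-4(w=2)}
step 2: add edge 3-5 (w=3); MST = {0-4(w=2) 3-5(w=3)}
step 3: add edge 2-6 (w=6); MST = {0-4(w=2) 2-6(w=6) 3-5(w=3)}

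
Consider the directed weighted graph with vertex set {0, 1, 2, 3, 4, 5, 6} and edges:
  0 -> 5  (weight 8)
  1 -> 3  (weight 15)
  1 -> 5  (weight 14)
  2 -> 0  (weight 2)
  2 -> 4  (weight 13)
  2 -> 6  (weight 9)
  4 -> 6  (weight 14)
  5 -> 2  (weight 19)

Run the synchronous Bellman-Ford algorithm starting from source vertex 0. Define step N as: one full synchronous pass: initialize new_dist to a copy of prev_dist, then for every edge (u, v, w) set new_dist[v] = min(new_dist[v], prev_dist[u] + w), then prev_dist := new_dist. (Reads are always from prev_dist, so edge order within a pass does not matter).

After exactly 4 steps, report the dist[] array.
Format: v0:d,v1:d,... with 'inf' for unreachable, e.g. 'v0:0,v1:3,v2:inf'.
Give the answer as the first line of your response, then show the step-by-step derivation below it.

v0:0,v1:inf,v2:27,v3:inf,v4:40,v5:8,v6:36

step 1: dist = v0:0,v1:inf,v2:inf,v3:inf,v4:inf,v5:8,v6:inf
step 2: dist = v0:0,v1:inf,v2:27,v3:inf,v4:inf,v5:8,v6:inf
step 3: dist = v0:0,v1:inf,v2:27,v3:inf,v4:40,v5:8,v6:36
step 4: dist = v0:0,v1:inf,v2:27,v3:inf,v4:40,v5:8,v6:36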